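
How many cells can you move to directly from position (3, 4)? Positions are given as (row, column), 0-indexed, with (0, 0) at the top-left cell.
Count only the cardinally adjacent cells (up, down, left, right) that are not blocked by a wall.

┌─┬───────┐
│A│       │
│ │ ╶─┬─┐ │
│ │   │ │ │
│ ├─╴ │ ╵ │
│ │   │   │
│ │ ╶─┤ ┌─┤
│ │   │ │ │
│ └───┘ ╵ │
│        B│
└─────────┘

Checking passable neighbors of (3, 4):
Neighbors: (4, 4)
Count: 1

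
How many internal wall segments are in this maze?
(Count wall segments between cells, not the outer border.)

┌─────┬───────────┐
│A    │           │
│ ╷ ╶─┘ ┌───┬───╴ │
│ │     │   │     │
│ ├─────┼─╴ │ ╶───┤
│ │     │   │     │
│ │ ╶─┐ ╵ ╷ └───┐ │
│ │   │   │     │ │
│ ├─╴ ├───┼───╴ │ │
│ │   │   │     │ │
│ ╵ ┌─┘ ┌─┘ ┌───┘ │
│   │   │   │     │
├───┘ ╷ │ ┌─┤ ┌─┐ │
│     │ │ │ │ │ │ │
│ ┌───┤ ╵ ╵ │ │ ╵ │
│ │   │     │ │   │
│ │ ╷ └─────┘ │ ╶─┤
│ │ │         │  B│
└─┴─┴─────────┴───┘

Counting internal wall segments:
Total internal walls: 64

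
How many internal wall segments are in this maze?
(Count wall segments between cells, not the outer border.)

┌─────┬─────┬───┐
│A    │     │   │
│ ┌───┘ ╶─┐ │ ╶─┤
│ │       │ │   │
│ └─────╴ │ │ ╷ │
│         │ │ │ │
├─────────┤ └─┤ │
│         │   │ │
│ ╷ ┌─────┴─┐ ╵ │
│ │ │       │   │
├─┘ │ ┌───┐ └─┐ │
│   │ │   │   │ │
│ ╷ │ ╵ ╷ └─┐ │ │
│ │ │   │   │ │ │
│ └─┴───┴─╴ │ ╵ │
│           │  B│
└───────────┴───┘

Counting internal wall segments:
Total internal walls: 49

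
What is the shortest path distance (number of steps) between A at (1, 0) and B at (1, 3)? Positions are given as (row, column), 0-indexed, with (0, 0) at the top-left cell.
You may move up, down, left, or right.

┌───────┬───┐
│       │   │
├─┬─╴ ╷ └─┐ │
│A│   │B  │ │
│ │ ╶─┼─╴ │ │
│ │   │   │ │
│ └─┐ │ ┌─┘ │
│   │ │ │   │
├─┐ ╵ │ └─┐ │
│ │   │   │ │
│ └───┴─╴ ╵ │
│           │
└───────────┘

Finding path from (1, 0) to (1, 3):
Path: (1,0) → (2,0) → (3,0) → (3,1) → (4,1) → (4,2) → (3,2) → (2,2) → (2,1) → (1,1) → (1,2) → (0,2) → (0,3) → (1,3)
Distance: 13 steps

Solution:

┌───────┬───┐
│    ↱ ↓│   │
├─┬─╴ ╷ └─┐ │
│A│↱ ↑│B  │ │
│ │ ╶─┼─╴ │ │
│↓│↑ ↰│   │ │
│ └─┐ │ ┌─┘ │
│↳ ↓│↑│ │   │
├─┐ ╵ │ └─┐ │
│ │↳ ↑│   │ │
│ └───┴─╴ ╵ │
│           │
└───────────┘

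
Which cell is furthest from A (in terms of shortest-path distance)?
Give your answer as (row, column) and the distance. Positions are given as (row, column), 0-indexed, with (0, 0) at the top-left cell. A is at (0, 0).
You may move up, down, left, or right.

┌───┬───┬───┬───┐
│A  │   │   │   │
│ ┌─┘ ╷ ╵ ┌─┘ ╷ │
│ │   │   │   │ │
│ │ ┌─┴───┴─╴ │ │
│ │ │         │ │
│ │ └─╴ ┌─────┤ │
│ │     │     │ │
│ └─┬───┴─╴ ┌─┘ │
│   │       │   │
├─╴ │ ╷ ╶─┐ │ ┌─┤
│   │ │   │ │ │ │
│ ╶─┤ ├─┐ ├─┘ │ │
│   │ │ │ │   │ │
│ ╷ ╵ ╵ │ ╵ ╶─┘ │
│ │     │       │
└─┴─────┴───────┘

Computing BFS distances from A to all cells:
Furthest cell: (0, 5)
Distance: 47 steps

Path from A to the furthest cell:

┌───┬───┬───┬───┐
│A  │↱ ↓│↱ B│↓ ↰│
│ ┌─┘ ╷ ╵ ┌─┘ ╷ │
│↓│↱ ↑│↳ ↑│  ↓│↑│
│ │ ┌─┴───┴─╴ │ │
│↓│↑│  ↓ ← ← ↲│↑│
│ │ └─╴ ┌─────┤ │
│↓│↑ ← ↲│     │↑│
│ └─┬───┴─╴ ┌─┘ │
│↳ ↓│↱ ↓    │↱ ↑│
├─╴ │ ╷ ╶─┐ │ ┌─┤
│↓ ↲│↑│↳ ↓│ │↑│ │
│ ╶─┤ ├─┐ ├─┘ │ │
│↳ ↓│↑│ │↓│↱ ↑│ │
│ ╷ ╵ ╵ │ ╵ ╶─┘ │
│ │↳ ↑  │↳ ↑    │
└─┴─────┴───────┘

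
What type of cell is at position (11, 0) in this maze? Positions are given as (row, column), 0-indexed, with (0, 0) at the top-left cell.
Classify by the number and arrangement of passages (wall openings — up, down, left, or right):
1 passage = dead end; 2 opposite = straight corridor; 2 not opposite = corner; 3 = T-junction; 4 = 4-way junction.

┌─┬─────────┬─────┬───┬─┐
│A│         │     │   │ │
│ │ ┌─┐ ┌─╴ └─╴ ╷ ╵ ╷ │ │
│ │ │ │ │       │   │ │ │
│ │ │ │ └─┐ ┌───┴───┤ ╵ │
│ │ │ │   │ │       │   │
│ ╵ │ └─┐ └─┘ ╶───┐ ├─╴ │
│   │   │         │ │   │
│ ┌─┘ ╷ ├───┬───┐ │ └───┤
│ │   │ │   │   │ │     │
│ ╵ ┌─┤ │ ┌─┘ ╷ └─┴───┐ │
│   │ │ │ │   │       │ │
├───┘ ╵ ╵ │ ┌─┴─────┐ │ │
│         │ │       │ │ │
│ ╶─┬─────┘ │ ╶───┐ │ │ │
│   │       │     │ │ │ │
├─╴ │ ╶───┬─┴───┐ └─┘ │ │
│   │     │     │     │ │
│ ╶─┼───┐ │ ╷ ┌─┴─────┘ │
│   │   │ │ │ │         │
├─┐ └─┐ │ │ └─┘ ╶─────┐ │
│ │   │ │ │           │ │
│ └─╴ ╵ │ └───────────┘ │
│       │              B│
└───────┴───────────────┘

Checking cell at (11, 0):
Number of passages: 2
Cell type: corner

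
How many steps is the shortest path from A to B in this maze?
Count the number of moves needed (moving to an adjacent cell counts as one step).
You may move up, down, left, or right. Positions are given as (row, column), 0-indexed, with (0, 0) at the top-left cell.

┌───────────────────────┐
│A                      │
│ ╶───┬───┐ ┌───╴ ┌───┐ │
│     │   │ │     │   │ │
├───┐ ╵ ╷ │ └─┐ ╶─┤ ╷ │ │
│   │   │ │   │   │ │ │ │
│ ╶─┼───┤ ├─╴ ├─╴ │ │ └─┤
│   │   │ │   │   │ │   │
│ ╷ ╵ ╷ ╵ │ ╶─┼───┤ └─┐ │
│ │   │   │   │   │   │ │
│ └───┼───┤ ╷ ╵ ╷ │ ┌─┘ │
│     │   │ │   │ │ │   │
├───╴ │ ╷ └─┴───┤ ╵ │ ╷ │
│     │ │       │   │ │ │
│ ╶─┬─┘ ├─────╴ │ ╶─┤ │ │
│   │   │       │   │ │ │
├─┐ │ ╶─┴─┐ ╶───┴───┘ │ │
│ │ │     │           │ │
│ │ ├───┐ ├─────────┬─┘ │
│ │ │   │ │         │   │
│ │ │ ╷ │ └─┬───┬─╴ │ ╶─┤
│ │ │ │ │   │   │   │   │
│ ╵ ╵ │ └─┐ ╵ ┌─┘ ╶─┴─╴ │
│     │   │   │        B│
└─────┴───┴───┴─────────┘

Using BFS to find shortest path:
Start: (0, 0), End: (11, 11)
Path found:
(0,0) → (0,1) → (0,2) → (0,3) → (0,4) → (0,5) → (1,5) → (2,5) → (2,6) → (3,6) → (3,5) → (4,5) → (4,6) → (5,6) → (5,7) → (4,7) → (4,8) → (5,8) → (6,8) → (6,9) → (5,9) → (4,9) → (3,9) → (2,9) → (1,9) → (1,10) → (2,10) → (3,10) → (3,11) → (4,11) → (5,11) → (6,11) → (7,11) → (8,11) → (9,11) → (9,10) → (10,10) → (10,11) → (11,11)
Number of steps: 38

Solution:

┌───────────────────────┐
│A → → → → ↓            │
│ ╶───┬───┐ ┌───╴ ┌───┐ │
│     │   │↓│     │↱ ↓│ │
├───┐ ╵ ╷ │ └─┐ ╶─┤ ╷ │ │
│   │   │ │↳ ↓│   │↑│↓│ │
│ ╶─┼───┤ ├─╴ ├─╴ │ │ └─┤
│   │   │ │↓ ↲│   │↑│↳ ↓│
│ ╷ ╵ ╷ ╵ │ ╶─┼───┤ └─┐ │
│ │   │   │↳ ↓│↱ ↓│↑  │↓│
│ └───┼───┤ ╷ ╵ ╷ │ ┌─┘ │
│     │   │ │↳ ↑│↓│↑│  ↓│
├───╴ │ ╷ └─┴───┤ ╵ │ ╷ │
│     │ │       │↳ ↑│ │↓│
│ ╶─┬─┘ ├─────╴ │ ╶─┤ │ │
│   │   │       │   │ │↓│
├─┐ │ ╶─┴─┐ ╶───┴───┘ │ │
│ │ │     │           │↓│
│ │ ├───┐ ├─────────┬─┘ │
│ │ │   │ │         │↓ ↲│
│ │ │ ╷ │ └─┬───┬─╴ │ ╶─┤
│ │ │ │ │   │   │   │↳ ↓│
│ ╵ ╵ │ └─┐ ╵ ┌─┘ ╶─┴─╴ │
│     │   │   │        B│
└─────┴───┴───┴─────────┘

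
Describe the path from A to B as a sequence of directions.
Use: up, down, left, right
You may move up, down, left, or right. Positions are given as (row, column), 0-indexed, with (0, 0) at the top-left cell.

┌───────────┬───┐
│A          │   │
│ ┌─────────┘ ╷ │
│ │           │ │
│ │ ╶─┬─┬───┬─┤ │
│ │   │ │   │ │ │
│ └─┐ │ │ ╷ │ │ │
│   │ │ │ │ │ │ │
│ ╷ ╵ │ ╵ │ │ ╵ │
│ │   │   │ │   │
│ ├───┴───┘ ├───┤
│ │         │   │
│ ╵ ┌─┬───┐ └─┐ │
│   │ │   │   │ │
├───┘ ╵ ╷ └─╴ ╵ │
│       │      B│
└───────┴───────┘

Finding the path and converting it to directions:
Path through cells: (0,0) → (1,0) → (2,0) → (3,0) → (4,0) → (5,0) → (6,0) → (6,1) → (5,1) → (5,2) → (5,3) → (5,4) → (5,5) → (6,5) → (6,6) → (7,6) → (7,7)
Directions: down, down, down, down, down, down, right, up, right, right, right, right, down, right, down, right

Solution:

┌───────────┬───┐
│A          │   │
│ ┌─────────┘ ╷ │
│↓│           │ │
│ │ ╶─┬─┬───┬─┤ │
│↓│   │ │   │ │ │
│ └─┐ │ │ ╷ │ │ │
│↓  │ │ │ │ │ │ │
│ ╷ ╵ │ ╵ │ │ ╵ │
│↓│   │   │ │   │
│ ├───┴───┘ ├───┤
│↓│↱ → → → ↓│   │
│ ╵ ┌─┬───┐ └─┐ │
│↳ ↑│ │   │↳ ↓│ │
├───┘ ╵ ╷ └─╴ ╵ │
│       │    ↳ B│
└───────┴───────┘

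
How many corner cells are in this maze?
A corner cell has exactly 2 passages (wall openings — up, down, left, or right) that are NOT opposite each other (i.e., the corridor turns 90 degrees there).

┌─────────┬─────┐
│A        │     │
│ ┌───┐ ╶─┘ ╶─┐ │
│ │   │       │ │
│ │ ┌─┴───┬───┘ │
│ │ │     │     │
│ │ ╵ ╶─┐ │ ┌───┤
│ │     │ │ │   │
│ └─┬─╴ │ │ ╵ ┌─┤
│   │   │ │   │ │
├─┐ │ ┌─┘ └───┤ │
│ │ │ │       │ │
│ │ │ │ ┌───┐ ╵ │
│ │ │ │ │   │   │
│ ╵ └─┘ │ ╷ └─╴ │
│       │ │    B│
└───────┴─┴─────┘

Counting corner cells (2 non-opposite passages):
Total corners: 27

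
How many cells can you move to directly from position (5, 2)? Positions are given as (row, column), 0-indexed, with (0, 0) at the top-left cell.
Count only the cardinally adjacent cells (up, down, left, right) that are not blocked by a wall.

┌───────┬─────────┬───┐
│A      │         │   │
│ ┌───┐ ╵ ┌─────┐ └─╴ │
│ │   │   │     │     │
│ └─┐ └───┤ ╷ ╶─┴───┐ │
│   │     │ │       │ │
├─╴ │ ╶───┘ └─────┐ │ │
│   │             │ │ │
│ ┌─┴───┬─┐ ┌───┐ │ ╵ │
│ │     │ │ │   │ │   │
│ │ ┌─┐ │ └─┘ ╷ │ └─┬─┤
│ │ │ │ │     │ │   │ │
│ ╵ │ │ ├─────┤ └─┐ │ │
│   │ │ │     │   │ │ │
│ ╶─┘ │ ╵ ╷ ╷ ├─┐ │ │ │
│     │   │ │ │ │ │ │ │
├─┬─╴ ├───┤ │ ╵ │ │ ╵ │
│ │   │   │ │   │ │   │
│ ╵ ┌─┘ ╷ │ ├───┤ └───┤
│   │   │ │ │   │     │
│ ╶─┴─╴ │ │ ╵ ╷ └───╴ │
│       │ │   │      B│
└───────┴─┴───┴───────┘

Checking passable neighbors of (5, 2):
Neighbors: (6, 2)
Count: 1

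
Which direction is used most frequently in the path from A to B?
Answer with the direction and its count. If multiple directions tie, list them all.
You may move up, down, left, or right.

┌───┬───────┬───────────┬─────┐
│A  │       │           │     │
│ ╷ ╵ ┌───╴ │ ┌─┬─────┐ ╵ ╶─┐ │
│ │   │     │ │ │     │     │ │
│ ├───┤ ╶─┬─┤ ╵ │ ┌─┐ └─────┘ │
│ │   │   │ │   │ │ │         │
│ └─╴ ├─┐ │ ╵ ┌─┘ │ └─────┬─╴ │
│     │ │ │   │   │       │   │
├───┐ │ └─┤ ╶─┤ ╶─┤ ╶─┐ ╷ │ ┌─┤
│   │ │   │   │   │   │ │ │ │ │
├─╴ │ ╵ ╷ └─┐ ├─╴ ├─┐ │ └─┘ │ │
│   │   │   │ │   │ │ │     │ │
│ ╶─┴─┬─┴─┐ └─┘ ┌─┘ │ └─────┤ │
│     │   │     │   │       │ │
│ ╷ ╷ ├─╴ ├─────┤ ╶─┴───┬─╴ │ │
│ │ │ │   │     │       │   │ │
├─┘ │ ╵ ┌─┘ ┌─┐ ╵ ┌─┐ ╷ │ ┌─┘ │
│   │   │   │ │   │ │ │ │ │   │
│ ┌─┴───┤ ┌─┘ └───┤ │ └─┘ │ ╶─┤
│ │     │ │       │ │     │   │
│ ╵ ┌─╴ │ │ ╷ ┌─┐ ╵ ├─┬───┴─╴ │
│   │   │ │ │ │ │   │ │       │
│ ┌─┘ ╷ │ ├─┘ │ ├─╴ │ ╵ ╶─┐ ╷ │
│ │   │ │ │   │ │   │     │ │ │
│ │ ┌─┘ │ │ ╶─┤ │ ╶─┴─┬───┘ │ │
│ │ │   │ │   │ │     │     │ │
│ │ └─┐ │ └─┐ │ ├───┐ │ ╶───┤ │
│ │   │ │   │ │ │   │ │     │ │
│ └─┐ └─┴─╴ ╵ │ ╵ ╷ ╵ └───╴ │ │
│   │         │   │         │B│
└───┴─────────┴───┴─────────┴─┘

Directions: down, down, down, right, right, down, down, right, up, right, down, right, down, right, right, up, right, up, left, up, right, up, up, right, right, down, right, right, right, right, down, left, down, down, left, left, up, up, left, left, down, right, down, down, right, right, right, down, left, down, down, left, left, up, up, left, left, down, left, up, left, left, down, left, down, down, down, down, down, right, down, right, up, up, left, up, right, up, up, right, right, down, right, down, left, down, right, right, down, down, right, right, right, up, left, left, up, right, right, up, up, right, down, down, down, down
Counts: {'down': 34, 'right': 33, 'up': 20, 'left': 19}
Most common: down (34 times)

Solution:

┌───┬───────┬───────────┬─────┐
│A  │       │           │     │
│ ╷ ╵ ┌───╴ │ ┌─┬─────┐ ╵ ╶─┐ │
│↓│   │     │ │ │↱ → ↓│     │ │
│ ├───┤ ╶─┬─┤ ╵ │ ┌─┐ └─────┘ │
│↓│   │   │ │   │↑│ │↳ → → → ↓│
│ └─╴ ├─┐ │ ╵ ┌─┘ │ └─────┬─╴ │
│↳ → ↓│ │ │   │↱ ↑│↓ ← ↰  │↓ ↲│
├───┐ │ └─┤ ╶─┤ ╶─┤ ╶─┐ ╷ │ ┌─┤
│   │↓│↱ ↓│   │↑ ↰│↳ ↓│↑│ │↓│ │
├─╴ │ ╵ ╷ └─┐ ├─╴ ├─┐ │ └─┘ │ │
│   │↳ ↑│↳ ↓│ │↱ ↑│ │↓│↑ ← ↲│ │
│ ╶─┴─┬─┴─┐ └─┘ ┌─┘ │ └─────┤ │
│     │   │↳ → ↑│   │↳ → → ↓│ │
│ ╷ ╷ ├─╴ ├─────┤ ╶─┴───┬─╴ │ │
│ │ │ │   │↓ ← ↰│↓ ← ↰  │↓ ↲│ │
├─┘ │ ╵ ┌─┘ ┌─┐ ╵ ┌─┐ ╷ │ ┌─┘ │
│   │   │↓ ↲│ │↑ ↲│ │↑│ │↓│   │
│ ┌─┴───┤ ┌─┘ └───┤ │ └─┘ │ ╶─┤
│ │     │↓│  ↱ → ↓│ │↑ ← ↲│   │
│ ╵ ┌─╴ │ │ ╷ ┌─┐ ╵ ├─┬───┴─╴ │
│   │   │↓│ │↑│ │↳ ↓│ │    ↱ ↓│
│ ┌─┘ ╷ │ ├─┘ │ ├─╴ │ ╵ ╶─┐ ╷ │
│ │   │ │↓│↱ ↑│ │↓ ↲│     │↑│↓│
│ │ ┌─┘ │ │ ╶─┤ │ ╶─┴─┬───┘ │ │
│ │ │   │↓│↑ ↰│ │↳ → ↓│↱ → ↑│↓│
│ │ └─┐ │ └─┐ │ ├───┐ │ ╶───┤ │
│ │   │ │↳ ↓│↑│ │   │↓│↑ ← ↰│↓│
│ └─┐ └─┴─╴ ╵ │ ╵ ╷ ╵ └───╴ │ │
│   │      ↳ ↑│   │  ↳ → → ↑│B│
└───┴─────────┴───┴─────────┴─┘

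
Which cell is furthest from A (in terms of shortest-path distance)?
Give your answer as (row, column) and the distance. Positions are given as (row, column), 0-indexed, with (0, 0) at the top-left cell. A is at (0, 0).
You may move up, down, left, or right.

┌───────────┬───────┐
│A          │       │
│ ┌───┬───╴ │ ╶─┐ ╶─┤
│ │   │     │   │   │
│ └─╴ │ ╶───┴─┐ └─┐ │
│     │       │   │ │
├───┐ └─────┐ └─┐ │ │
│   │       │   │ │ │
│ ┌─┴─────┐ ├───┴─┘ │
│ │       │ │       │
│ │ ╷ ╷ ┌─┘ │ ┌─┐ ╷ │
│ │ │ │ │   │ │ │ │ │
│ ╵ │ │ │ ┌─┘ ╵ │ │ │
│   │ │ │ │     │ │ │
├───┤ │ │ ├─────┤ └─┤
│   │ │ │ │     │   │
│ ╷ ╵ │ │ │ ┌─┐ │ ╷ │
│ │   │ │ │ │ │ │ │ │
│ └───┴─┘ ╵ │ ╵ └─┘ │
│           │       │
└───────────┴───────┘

Computing BFS distances from A to all cells:
Furthest cell: (3, 8)
Distance: 43 steps

Path from A to the furthest cell:

┌───────────┬───────┐
│A          │↓ ← ↰  │
│ ┌───┬───╴ │ ╶─┐ ╶─┤
│↓│   │     │↳ ↓│↑ ↰│
│ └─╴ │ ╶───┴─┐ └─┐ │
│↳ → ↓│       │↳ ↓│↑│
├───┐ └─────┐ └─┐ │ │
│   │↳ → → ↓│   │B│↑│
│ ┌─┴─────┐ ├───┴─┘ │
│ │       │↓│    ↱ ↑│
│ │ ╷ ╷ ┌─┘ │ ┌─┐ ╷ │
│ │ │ │ │↓ ↲│ │ │↑│ │
│ ╵ │ │ │ ┌─┘ ╵ │ │ │
│   │ │ │↓│     │↑│ │
├───┤ │ │ ├─────┤ └─┤
│   │ │ │↓│↱ → ↓│↑ ↰│
│ ╷ ╵ │ │ │ ┌─┐ │ ╷ │
│ │   │ │↓│↑│ │↓│ │↑│
│ └───┴─┘ ╵ │ ╵ └─┘ │
│        ↳ ↑│  ↳ → ↑│
└───────────┴───────┘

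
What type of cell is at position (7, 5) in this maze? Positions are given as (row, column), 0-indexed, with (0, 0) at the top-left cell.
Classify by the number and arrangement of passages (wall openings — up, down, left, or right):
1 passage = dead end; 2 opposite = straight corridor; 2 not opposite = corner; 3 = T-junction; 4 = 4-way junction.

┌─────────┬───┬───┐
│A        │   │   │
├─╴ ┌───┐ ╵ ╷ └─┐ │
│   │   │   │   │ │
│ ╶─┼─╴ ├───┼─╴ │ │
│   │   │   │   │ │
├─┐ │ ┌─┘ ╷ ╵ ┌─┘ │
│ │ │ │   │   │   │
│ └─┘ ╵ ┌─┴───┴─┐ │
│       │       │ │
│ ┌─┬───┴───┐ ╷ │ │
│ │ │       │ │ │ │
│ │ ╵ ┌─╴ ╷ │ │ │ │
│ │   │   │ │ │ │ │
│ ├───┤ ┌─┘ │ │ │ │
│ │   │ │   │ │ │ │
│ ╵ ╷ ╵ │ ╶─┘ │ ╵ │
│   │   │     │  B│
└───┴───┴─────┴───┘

Checking cell at (7, 5):
Number of passages: 2
Cell type: corner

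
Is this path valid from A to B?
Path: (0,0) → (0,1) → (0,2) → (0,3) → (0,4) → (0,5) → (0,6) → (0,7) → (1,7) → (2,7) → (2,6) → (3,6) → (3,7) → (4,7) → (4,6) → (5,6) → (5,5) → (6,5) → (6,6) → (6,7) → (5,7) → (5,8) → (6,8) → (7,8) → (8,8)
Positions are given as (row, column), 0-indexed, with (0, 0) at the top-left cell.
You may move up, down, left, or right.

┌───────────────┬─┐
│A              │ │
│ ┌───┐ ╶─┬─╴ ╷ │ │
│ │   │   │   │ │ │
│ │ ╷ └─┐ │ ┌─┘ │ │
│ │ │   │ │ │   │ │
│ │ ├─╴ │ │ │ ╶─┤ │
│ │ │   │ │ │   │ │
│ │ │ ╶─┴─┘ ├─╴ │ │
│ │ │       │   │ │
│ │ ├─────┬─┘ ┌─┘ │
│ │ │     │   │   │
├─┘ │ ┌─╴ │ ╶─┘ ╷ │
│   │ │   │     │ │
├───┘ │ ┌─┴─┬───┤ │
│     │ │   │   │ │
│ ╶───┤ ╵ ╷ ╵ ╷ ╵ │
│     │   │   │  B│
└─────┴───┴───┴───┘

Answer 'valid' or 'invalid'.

Checking path validity:
Result: All consecutive moves are passable.

valid

Correct solution:

┌───────────────┬─┐
│A → → → → → → ↓│ │
│ ┌───┐ ╶─┬─╴ ╷ │ │
│ │   │   │   │↓│ │
│ │ ╷ └─┐ │ ┌─┘ │ │
│ │ │   │ │ │↓ ↲│ │
│ │ ├─╴ │ │ │ ╶─┤ │
│ │ │   │ │ │↳ ↓│ │
│ │ │ ╶─┴─┘ ├─╴ │ │
│ │ │       │↓ ↲│ │
│ │ ├─────┬─┘ ┌─┘ │
│ │ │     │↓ ↲│↱ ↓│
├─┘ │ ┌─╴ │ ╶─┘ ╷ │
│   │ │   │↳ → ↑│↓│
├───┘ │ ┌─┴─┬───┤ │
│     │ │   │   │↓│
│ ╶───┤ ╵ ╷ ╵ ╷ ╵ │
│     │   │   │  B│
└─────┴───┴───┴───┘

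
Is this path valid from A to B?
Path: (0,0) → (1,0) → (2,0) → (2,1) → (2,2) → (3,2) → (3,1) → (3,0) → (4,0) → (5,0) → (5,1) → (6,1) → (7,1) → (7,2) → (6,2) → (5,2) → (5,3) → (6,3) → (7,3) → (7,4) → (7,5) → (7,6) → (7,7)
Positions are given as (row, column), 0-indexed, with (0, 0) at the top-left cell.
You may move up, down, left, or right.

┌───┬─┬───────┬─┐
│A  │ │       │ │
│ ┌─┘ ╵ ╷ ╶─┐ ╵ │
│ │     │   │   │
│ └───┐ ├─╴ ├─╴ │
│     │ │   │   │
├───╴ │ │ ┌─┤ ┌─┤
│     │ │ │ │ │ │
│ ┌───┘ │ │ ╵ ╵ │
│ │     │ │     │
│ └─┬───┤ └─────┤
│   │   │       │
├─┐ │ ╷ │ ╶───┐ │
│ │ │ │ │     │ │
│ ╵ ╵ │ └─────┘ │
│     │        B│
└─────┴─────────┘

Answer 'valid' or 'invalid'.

Checking path validity:
Result: All consecutive moves are passable.

valid

Correct solution:

┌───┬─┬───────┬─┐
│A  │ │       │ │
│ ┌─┘ ╵ ╷ ╶─┐ ╵ │
│↓│     │   │   │
│ └───┐ ├─╴ ├─╴ │
│↳ → ↓│ │   │   │
├───╴ │ │ ┌─┤ ┌─┤
│↓ ← ↲│ │ │ │ │ │
│ ┌───┘ │ │ ╵ ╵ │
│↓│     │ │     │
│ └─┬───┤ └─────┤
│↳ ↓│↱ ↓│       │
├─┐ │ ╷ │ ╶───┐ │
│ │↓│↑│↓│     │ │
│ ╵ ╵ │ └─────┘ │
│  ↳ ↑│↳ → → → B│
└─────┴─────────┘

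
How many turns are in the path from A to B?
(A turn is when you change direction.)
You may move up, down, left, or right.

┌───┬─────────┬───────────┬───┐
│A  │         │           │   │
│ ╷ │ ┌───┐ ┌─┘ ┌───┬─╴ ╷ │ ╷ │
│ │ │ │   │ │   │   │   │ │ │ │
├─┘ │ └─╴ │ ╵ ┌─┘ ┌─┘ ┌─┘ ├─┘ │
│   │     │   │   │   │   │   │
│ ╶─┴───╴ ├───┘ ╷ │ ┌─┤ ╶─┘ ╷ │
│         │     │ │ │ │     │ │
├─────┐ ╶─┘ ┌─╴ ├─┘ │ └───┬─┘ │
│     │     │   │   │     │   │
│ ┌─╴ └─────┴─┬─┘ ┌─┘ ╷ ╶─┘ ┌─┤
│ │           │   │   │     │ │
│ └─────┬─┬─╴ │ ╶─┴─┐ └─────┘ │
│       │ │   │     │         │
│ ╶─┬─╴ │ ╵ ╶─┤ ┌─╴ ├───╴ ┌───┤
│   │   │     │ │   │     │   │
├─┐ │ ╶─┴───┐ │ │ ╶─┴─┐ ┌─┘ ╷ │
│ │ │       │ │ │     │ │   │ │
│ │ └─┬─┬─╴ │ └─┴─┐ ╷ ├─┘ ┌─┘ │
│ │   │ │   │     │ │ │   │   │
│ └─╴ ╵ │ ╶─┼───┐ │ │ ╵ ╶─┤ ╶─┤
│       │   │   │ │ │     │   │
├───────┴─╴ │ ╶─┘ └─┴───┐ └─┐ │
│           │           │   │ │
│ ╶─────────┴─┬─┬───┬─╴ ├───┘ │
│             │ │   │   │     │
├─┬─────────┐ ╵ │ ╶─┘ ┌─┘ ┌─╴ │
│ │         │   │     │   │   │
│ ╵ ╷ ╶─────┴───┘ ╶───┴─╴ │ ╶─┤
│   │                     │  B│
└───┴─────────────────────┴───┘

Directions: right, down, down, left, down, right, right, right, right, up, left, left, up, up, right, right, right, down, down, right, up, right, up, right, right, right, right, down, left, down, left, down, down, left, down, left, down, right, right, down, left, down, right, right, down, down, right, up, right, up, right, up, right, down, down, left, down, right, down, down, down, left, down, right
Number of turns: 44

Solution:

┌───┬─────────┬───────────┬───┐
│A ↓│↱ → → ↓  │↱ → → → ↓  │   │
│ ╷ │ ┌───┐ ┌─┘ ┌───┬─╴ ╷ │ ╷ │
│ │↓│↑│   │↓│↱ ↑│   │↓ ↲│ │ │ │
├─┘ │ └─╴ │ ╵ ┌─┘ ┌─┘ ┌─┘ ├─┘ │
│↓ ↲│↑ ← ↰│↳ ↑│   │↓ ↲│   │   │
│ ╶─┴───╴ ├───┘ ╷ │ ┌─┤ ╶─┘ ╷ │
│↳ → → → ↑│     │ │↓│ │     │ │
├─────┐ ╶─┘ ┌─╴ ├─┘ │ └───┬─┘ │
│     │     │   │↓ ↲│     │   │
│ ┌─╴ └─────┴─┬─┘ ┌─┘ ╷ ╶─┘ ┌─┤
│ │           │↓ ↲│   │     │ │
│ └─────┬─┬─╴ │ ╶─┴─┐ └─────┘ │
│       │ │   │↳ → ↓│         │
│ ╶─┬─╴ │ ╵ ╶─┤ ┌─╴ ├───╴ ┌───┤
│   │   │     │ │↓ ↲│     │↱ ↓│
├─┐ │ ╶─┴───┐ │ │ ╶─┴─┐ ┌─┘ ╷ │
│ │ │       │ │ │↳ → ↓│ │↱ ↑│↓│
│ │ └─┬─┬─╴ │ └─┴─┐ ╷ ├─┘ ┌─┘ │
│ │   │ │   │     │ │↓│↱ ↑│↓ ↲│
│ └─╴ ╵ │ ╶─┼───┐ │ │ ╵ ╶─┤ ╶─┤
│       │   │   │ │ │↳ ↑  │↳ ↓│
├───────┴─╴ │ ╶─┘ └─┴───┐ └─┐ │
│           │           │   │↓│
│ ╶─────────┴─┬─┬───┬─╴ ├───┘ │
│             │ │   │   │    ↓│
├─┬─────────┐ ╵ │ ╶─┘ ┌─┘ ┌─╴ │
│ │         │   │     │   │↓ ↲│
│ ╵ ╷ ╶─────┴───┘ ╶───┴─╴ │ ╶─┤
│   │                     │↳ B│
└───┴─────────────────────┴───┘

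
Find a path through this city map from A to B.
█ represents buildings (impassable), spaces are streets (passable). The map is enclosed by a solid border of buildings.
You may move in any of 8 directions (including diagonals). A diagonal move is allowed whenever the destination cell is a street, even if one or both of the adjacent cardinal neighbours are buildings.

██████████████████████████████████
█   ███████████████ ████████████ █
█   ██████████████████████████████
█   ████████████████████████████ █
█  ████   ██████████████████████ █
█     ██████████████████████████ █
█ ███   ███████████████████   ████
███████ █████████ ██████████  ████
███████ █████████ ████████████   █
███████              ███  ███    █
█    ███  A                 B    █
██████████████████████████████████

Finding the shortest path from A to B:
Movement: 8-directional
Path length: 18 steps
Directions: right → right → right → right → right → right → right → right → right → right → right → right → right → right → right → right → right → right

Solution:

██████████████████████████████████
█   ███████████████ ████████████ █
█   ██████████████████████████████
█   ████████████████████████████ █
█  ████   ██████████████████████ █
█     ██████████████████████████ █
█ ███   ███████████████████   ████
███████ █████████ ██████████  ████
███████ █████████ ████████████   █
███████              ███  ███    █
█    ███  A→→→→→→→→→→→→→→→→→B    █
██████████████████████████████████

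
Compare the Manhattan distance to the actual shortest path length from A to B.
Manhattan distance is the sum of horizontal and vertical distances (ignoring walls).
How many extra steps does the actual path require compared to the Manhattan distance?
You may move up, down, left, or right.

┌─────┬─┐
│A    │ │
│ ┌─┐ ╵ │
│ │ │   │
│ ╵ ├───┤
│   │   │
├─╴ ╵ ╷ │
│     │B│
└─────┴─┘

Manhattan distance: |3 - 0| + |3 - 0| = 6
Actual path length: 8
Extra steps: 8 - 6 = 2

Solution:

┌─────┬─┐
│A    │ │
│ ┌─┐ ╵ │
│↓│ │   │
│ ╵ ├───┤
│↳ ↓│↱ ↓│
├─╴ ╵ ╷ │
│  ↳ ↑│B│
└─────┴─┘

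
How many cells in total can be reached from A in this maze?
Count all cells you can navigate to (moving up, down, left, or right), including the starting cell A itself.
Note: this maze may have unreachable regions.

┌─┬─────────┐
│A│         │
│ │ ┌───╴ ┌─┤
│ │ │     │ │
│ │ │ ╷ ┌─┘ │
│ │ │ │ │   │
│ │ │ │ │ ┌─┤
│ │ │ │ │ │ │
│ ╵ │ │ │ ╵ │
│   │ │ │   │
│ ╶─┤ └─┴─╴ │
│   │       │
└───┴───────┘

Using BFS/flood-fill to find all reachable cells from A:
Maze size: 6 × 6 = 36 total cells
All cells are reachable — the maze is fully connected.
Reachable cells: 36

Reachable region (· marks reachable cells):

┌─┬─────────┐
│A│· · · · ·│
│ │ ┌───╴ ┌─┤
│·│·│· · ·│·│
│ │ │ ╷ ┌─┘ │
│·│·│·│·│· ·│
│ │ │ │ │ ┌─┤
│·│·│·│·│·│·│
│ ╵ │ │ │ ╵ │
│· ·│·│·│· ·│
│ ╶─┤ └─┴─╴ │
│· ·│· · · ·│
└───┴───────┘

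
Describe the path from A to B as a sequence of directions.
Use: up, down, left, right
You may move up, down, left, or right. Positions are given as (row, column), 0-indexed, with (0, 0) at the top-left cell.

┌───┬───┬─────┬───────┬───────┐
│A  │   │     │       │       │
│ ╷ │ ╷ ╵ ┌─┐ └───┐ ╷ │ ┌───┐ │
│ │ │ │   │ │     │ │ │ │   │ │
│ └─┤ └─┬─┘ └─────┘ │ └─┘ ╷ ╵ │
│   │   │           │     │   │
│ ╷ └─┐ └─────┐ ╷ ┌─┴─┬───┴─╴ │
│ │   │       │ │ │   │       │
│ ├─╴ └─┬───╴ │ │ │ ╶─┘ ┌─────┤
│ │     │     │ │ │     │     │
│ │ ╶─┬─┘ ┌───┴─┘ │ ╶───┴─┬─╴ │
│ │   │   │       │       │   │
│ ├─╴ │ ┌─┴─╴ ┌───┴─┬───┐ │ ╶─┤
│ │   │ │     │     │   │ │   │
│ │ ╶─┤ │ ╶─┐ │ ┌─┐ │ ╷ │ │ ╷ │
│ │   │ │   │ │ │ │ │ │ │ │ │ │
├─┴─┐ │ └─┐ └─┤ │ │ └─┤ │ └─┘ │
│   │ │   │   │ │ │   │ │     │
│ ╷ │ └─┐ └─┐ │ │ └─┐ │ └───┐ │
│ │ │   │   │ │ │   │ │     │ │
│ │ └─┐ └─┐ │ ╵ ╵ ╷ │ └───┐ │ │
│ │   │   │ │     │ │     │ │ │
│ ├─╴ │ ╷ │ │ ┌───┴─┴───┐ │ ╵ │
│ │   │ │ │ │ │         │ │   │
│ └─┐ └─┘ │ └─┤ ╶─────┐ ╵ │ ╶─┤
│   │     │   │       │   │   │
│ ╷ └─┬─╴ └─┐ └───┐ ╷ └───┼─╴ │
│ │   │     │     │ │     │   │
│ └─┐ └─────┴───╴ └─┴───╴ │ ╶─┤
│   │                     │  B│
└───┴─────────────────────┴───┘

Finding the path and converting it to directions:
Path through cells: (0,0) → (1,0) → (2,0) → (2,1) → (3,1) → (3,2) → (4,2) → (4,1) → (5,1) → (5,2) → (6,2) → (6,1) → (7,1) → (7,2) → (8,2) → (9,2) → (9,3) → (10,3) → (10,4) → (11,4) → (12,4) → (12,3) → (12,2) → (11,2) → (10,2) → (10,1) → (9,1) → (8,1) → (8,0) → (9,0) → (10,0) → (11,0) → (12,0) → (12,1) → (13,1) → (13,2) → (14,2) → (14,3) → (14,4) → (14,5) → (14,6) → (14,7) → (14,8) → (14,9) → (14,10) → (14,11) → (14,12) → (13,12) → (13,11) → (13,10) → (12,10) → (12,9) → (12,8) → (12,7) → (11,7) → (11,8) → (11,9) → (11,10) → (11,11) → (12,11) → (12,12) → (11,12) → (10,12) → (10,11) → (10,10) → (9,10) → (8,10) → (8,9) → (7,9) → (6,9) → (6,8) → (6,7) → (7,7) → (8,7) → (9,7) → (10,7) → (10,6) → (9,6) → (8,6) → (8,5) → (7,5) → (7,4) → (6,4) → (6,5) → (6,6) → (5,6) → (5,7) → (5,8) → (4,8) → (3,8) → (2,8) → (2,9) → (1,9) → (0,9) → (0,10) → (1,10) → (2,10) → (2,11) → (2,12) → (1,12) → (1,13) → (2,13) → (2,14) → (3,14) → (3,13) → (3,12) → (3,11) → (4,11) → (4,10) → (4,9) → (5,9) → (5,10) → (5,11) → (5,12) → (6,12) → (7,12) → (8,12) → (8,13) → (8,14) → (9,14) → (10,14) → (11,14) → (11,13) → (12,13) → (12,14) → (13,14) → (13,13) → (14,13) → (14,14)
Directions: down, down, right, down, right, down, left, down, right, down, left, down, right, down, down, right, down, right, down, down, left, left, up, up, left, up, up, left, down, down, down, down, right, down, right, down, right, right, right, right, right, right, right, right, right, right, up, left, left, up, left, left, left, up, right, right, right, right, down, right, up, up, left, left, up, up, left, up, up, left, left, down, down, down, down, left, up, up, left, up, left, up, right, right, up, right, right, up, up, up, right, up, up, right, down, down, right, right, up, right, down, right, down, left, left, left, down, left, left, down, right, right, right, down, down, down, right, right, down, down, down, left, down, right, down, left, down, right

Solution:

┌───┬───┬─────┬───────┬───────┐
│A  │   │     │    ↱ ↓│       │
│ ╷ │ ╷ ╵ ┌─┐ └───┐ ╷ │ ┌───┐ │
│↓│ │ │   │ │     │↑│↓│ │↱ ↓│ │
│ └─┤ └─┬─┘ └─────┘ │ └─┘ ╷ ╵ │
│↳ ↓│   │        ↱ ↑│↳ → ↑│↳ ↓│
│ ╷ └─┐ └─────┐ ╷ ┌─┴─┬───┴─╴ │
│ │↳ ↓│       │ │↑│   │↓ ← ← ↲│
│ ├─╴ └─┬───╴ │ │ │ ╶─┘ ┌─────┤
│ │↓ ↲  │     │ │↑│↓ ← ↲│     │
│ │ ╶─┬─┘ ┌───┴─┘ │ ╶───┴─┬─╴ │
│ │↳ ↓│   │  ↱ → ↑│↳ → → ↓│   │
│ ├─╴ │ ┌─┴─╴ ┌───┴─┬───┐ │ ╶─┤
│ │↓ ↲│ │↱ → ↑│↓ ← ↰│   │↓│   │
│ │ ╶─┤ │ ╶─┐ │ ┌─┐ │ ╷ │ │ ╷ │
│ │↳ ↓│ │↑ ↰│ │↓│ │↑│ │ │↓│ │ │
├─┴─┐ │ └─┐ └─┤ │ │ └─┤ │ └─┘ │
│↓ ↰│↓│   │↑ ↰│↓│ │↑ ↰│ │↳ → ↓│
│ ╷ │ └─┐ └─┐ │ │ └─┐ │ └───┐ │
│↓│↑│↳ ↓│   │↑│↓│   │↑│     │↓│
│ │ └─┐ └─┐ │ ╵ ╵ ╷ │ └───┐ │ │
│↓│↑ ↰│↳ ↓│ │↑ ↲  │ │↑ ← ↰│ │↓│
│ ├─╴ │ ╷ │ │ ┌───┴─┴───┐ │ ╵ │
│↓│  ↑│ │↓│ │ │↱ → → → ↓│↑│↓ ↲│
│ └─┐ └─┘ │ └─┤ ╶─────┐ ╵ │ ╶─┤
│↳ ↓│↑ ← ↲│   │↑ ← ← ↰│↳ ↑│↳ ↓│
│ ╷ └─┬─╴ └─┐ └───┐ ╷ └───┼─╴ │
│ │↳ ↓│     │     │ │↑ ← ↰│↓ ↲│
│ └─┐ └─────┴───╴ └─┴───╴ │ ╶─┤
│   │↳ → → → → → → → → → ↑│↳ B│
└───┴─────────────────────┴───┘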